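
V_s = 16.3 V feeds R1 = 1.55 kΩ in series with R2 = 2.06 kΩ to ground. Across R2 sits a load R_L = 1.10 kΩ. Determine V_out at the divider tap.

V_out ≈ 5.16 V

First combine the lower leg with the load: R2 ‖ R_L = 0.7171 kΩ.
Now apply the divider: V_out = 16.3 × 0.3163 = 5.156 V.
(Unloaded it would be 9.30 V; the load pulls it down.)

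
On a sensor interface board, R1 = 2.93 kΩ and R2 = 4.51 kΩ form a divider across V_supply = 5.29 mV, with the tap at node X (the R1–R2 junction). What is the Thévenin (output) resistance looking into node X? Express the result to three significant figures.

With V_supply suppressed (replaced by a short), R_th = R1 ‖ R2 = (2.930 × 4.51)/(2.930 + 4.51) = 1.776 kΩ.

R_th ≈ 1.78 kΩ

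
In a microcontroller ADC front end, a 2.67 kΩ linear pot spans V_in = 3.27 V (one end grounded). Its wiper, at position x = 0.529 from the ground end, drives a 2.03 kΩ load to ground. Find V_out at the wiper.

V_out ≈ 1.30 V

Lower segment x·R_p = 1.412 kΩ; upper segment (1−x)·R_p = 1.258 kΩ.
Lower segment in parallel with the load: 1.412 ‖ 2.03 = 0.8329 kΩ.
Loaded-divider output: V_out = 3.27 × 0.3984 = 1.303 V.
(Unloaded: V_out = x·V_in = 1.73 V.)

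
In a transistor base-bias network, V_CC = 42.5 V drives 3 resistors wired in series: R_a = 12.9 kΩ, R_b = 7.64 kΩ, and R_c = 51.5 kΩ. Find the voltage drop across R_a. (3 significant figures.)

V ≈ 7.61 V

ΣR = 12.9 + 7.64 + 51.5 = 72.04 kΩ.
By the voltage-divider rule, V = 42.5 × 12.90/72.04 = 7.610 V.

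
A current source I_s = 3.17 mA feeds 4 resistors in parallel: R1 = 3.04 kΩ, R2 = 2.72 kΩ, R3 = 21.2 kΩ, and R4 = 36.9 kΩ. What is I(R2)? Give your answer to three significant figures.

I ≈ 1.51 mA

Conductances: ΣG = 1/3.04 + 1/2.72 + 1/21.2 + 1/36.9 = 0.7709 (1/kΩ).
By the current-divider rule, I = I_s · G_k/ΣG = 3.17 × 0.4769 = 1.512 mA.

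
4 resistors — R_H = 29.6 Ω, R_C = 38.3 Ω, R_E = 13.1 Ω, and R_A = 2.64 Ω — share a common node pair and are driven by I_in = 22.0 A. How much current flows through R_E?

I ≈ 3.26 A

Total conductance ΣG = 1/29.6 + 1/38.3 + 1/13.1 + 1/2.64 = 0.5150 (units of 1/Ω).
By the current-divider rule, I = I_in · G_k/ΣG = 22.0 × 0.1482 = 3.261 A.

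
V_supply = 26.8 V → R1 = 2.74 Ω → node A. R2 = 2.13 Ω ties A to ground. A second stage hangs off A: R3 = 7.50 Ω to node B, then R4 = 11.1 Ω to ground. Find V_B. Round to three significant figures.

V_B ≈ 6.57 V

Node A sees R2 in parallel with the series input of stage 2, R3 + R4 = 18.60 Ω.
R2 ‖ (R3+R4) = 1.911 Ω.
First divider: V_A = V_supply · 1.911/(2.74 + 1.911) = 11.01 V.
V_B = V_A × 0.5968 = 6.572 V.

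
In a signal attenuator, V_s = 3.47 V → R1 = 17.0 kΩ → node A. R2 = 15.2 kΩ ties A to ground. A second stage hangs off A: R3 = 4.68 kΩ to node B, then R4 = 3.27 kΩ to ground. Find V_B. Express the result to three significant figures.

V_B ≈ 0.335 V

Node A sees R2 in parallel with the series input of stage 2, R3 + R4 = 7.950 kΩ.
R2 ‖ (R3+R4) = 5.220 kΩ.
First divider: V_A = V_s · 5.220/(17.0 + 5.220) = 0.8152 V.
Stage 2 is unloaded, so V_B = V_A · R4/(R3+R4) = 0.8152 × 3.27/7.950 = 0.3353 V.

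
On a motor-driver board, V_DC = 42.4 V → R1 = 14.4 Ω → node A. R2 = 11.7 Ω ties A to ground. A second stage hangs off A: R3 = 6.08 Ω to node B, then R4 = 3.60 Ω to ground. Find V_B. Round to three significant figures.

The second stage (R3 + R4 = 9.680 Ω) loads node A in parallel with R2.
Effective lower resistance at A: R2 ‖ 9.680 = 5.297 Ω.
First divider: V_A = V_DC · 5.297/(14.4 + 5.297) = 11.40 V.
Stage 2 is unloaded, so V_B = V_A · R4/(R3+R4) = 11.40 × 3.60/9.680 = 4.241 V.

V_B ≈ 4.24 V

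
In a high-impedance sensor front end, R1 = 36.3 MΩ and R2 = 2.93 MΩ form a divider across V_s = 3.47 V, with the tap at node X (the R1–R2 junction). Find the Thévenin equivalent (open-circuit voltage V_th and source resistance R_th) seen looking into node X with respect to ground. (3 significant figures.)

V_th is the unloaded tap voltage: V_s · R2/(R1+R2) = 3.47 × 0.07469 = 0.2592 V.
With V_s suppressed (replaced by a short), R_th = R1 ‖ R2 = (36.30 × 2.93)/(36.30 + 2.93) = 2.711 MΩ.

V_th ≈ 0.259 V, R_th ≈ 2.71 MΩ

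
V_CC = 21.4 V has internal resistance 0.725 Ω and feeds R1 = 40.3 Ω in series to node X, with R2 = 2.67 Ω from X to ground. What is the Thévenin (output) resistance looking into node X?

R1' = 0.725 + 40.3 = 41.02 Ω (source resistance + R1).
Looking into X with the source shorted: R_th = R1'·R2/(R1'+R2) = 41.02 × 2.67/43.70 = 2.507 Ω.

R_th ≈ 2.51 Ω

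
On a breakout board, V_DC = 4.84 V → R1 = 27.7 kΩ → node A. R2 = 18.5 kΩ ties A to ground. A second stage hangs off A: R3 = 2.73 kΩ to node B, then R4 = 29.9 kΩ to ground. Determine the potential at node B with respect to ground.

The second stage (R3 + R4 = 32.63 kΩ) loads node A in parallel with R2.
Effective lower resistance at A: R2 ‖ 32.63 = 11.81 kΩ.
So V_A = 4.84 × 0.2988 = 1.446 V.
Stage 2 is unloaded, so V_B = V_A · R4/(R3+R4) = 1.446 × 29.9/32.63 = 1.325 V.

V_B ≈ 1.33 V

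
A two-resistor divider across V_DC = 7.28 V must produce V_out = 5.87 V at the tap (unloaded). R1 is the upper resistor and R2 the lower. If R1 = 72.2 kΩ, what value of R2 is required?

V_out/V_DC = R2/(R1+R2) = 0.8063.
R2 = R1 · 0.8063/(1 − 0.8063) = 300.6 kΩ.

R2 ≈ 301 kΩ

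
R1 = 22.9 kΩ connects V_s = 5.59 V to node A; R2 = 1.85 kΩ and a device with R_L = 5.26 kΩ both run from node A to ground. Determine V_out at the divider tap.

V_out ≈ 0.315 V

The load sits in parallel with R2, giving an effective lower resistance R2' = R2·R_L/(R2+R_L) = 1.369 kΩ.
Now apply the divider: V_out = 5.59 × 0.05640 = 0.3152 V.
(Unloaded it would be 0.418 V; the load pulls it down.)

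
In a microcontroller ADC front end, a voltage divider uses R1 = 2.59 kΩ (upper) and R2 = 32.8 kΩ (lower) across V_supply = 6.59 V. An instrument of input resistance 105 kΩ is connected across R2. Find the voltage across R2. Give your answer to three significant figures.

V_out ≈ 5.97 V

The load sits in parallel with R2, giving an effective lower resistance R2' = R2·R_L/(R2+R_L) = 24.99 kΩ.
Then V_out = V_supply · R2'/(R1 + R2') = 6.59 × 24.99/27.58 = 5.971 V.
(Unloaded it would be 6.11 V; the load pulls it down.)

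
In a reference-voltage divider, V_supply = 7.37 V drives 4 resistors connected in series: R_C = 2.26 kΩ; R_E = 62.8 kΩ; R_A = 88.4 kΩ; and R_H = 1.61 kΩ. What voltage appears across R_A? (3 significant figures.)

V ≈ 4.20 V

ΣR = 2.26 + 62.8 + 88.4 + 1.61 = 155.1 kΩ.
Voltage divider: V = V_supply · (88.40 / 155.1) = 7.37 × 0.5701 = 4.201 V.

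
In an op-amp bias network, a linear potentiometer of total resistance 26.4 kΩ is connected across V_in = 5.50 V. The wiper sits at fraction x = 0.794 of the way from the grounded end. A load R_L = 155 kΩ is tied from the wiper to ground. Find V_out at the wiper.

The pot divides into 5.438 kΩ above the wiper and 20.96 kΩ below.
R_L loads the lower segment: effective lower R = 18.46 kΩ.
V_out = 5.50 × 18.46/(5.438 + 18.46) = 4.249 V.

V_out ≈ 4.25 V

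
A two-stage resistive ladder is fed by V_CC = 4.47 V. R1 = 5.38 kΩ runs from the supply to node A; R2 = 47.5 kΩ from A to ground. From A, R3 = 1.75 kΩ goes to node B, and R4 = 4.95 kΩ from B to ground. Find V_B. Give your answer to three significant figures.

V_B ≈ 1.72 V

The second stage (R3 + R4 = 6.700 kΩ) loads node A in parallel with R2.
Effective lower resistance at A: R2 ‖ 6.700 = 5.872 kΩ.
So V_A = 4.47 × 0.5219 = 2.333 V.
Then the unloaded second divider: V_B = V_A × R4/(R3+R4) = 2.333 × 0.7388 = 1.723 V.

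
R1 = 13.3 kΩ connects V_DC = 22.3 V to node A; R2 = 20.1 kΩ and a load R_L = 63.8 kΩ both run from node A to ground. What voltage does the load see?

V_out ≈ 11.9 V

The load sits in parallel with R2, giving an effective lower resistance R2' = R2·R_L/(R2+R_L) = 15.28 kΩ.
Then V_out = V_DC · R2'/(R1 + R2') = 22.3 × 15.28/28.58 = 11.92 V.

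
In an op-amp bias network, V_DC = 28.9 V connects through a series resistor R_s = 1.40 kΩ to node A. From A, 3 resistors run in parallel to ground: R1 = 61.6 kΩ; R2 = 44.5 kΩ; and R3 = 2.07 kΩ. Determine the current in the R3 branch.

Equivalent of the parallel group: R_p = 1.916 kΩ.
V_A = 28.9 × 1.916/3.316 = 16.70 V.
I(R3) = V_A / R3 = 16.70/2.07 = 8.068 mA.

I ≈ 8.07 mA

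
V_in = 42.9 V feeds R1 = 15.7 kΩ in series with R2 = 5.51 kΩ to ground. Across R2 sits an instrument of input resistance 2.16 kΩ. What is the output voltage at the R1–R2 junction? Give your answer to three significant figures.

First combine the lower leg with the load: R2 ‖ R_L = 1.552 kΩ.
Voltage divider with the loaded lower leg: V_out = 42.9 × 1.552/(15.7 + 1.552) = 42.9 × 0.08995 = 3.859 V.

V_out ≈ 3.86 V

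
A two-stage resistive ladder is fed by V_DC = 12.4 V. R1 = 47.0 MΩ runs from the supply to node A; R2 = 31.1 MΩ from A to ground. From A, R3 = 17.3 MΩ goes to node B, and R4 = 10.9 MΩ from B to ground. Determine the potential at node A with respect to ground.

Node A sees R2 in parallel with the series input of stage 2, R3 + R4 = 28.20 MΩ.
Effective lower resistance at A: R2 ‖ 28.20 = 14.79 MΩ.
So V_A = 12.4 × 0.2394 = 2.968 V.

V_A ≈ 2.97 V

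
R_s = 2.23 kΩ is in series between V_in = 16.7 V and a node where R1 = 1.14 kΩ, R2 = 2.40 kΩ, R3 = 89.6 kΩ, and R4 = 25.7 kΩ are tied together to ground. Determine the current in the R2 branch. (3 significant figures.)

Combine the parallel branches: R_p = (1/1.14 + 1/2.40 + 1/89.6 + 1/25.7)⁻¹ = 0.7441 kΩ.
V_A by voltage divider: V_A = 16.7 × 0.7441/(2.23 + 0.7441) = 4.178 V.
Branch current I = V_A/R2 = 4.178/2.40 = 1.741 mA.

I ≈ 1.74 mA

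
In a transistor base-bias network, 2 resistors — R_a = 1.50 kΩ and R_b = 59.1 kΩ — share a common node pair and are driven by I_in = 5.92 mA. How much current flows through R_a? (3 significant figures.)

Two-branch current divider: I_k = I_in · R_other/(R_1 + R_2).
I(R_a) = 5.92 × 59.1/(1.50 + 59.1) = 5.92 × 0.9752 = 5.773 mA.

I ≈ 5.77 mA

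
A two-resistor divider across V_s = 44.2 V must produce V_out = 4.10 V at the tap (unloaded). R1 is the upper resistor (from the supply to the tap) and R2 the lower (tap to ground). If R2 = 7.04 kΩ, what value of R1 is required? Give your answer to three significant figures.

The divider ratio is R2/(R1+R2) = 4.10/44.2 = 0.09276.
Rearranging, R1 = R2·(1−k)/k = 7.04 × 9.780 = 68.85 kΩ.

R1 ≈ 68.9 kΩ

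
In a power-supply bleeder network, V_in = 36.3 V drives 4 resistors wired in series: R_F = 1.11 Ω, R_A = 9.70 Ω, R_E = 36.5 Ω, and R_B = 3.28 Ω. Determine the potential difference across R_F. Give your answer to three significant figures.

V ≈ 0.796 V

ΣR = 1.11 + 9.70 + 36.5 + 3.28 = 50.59 Ω.
By the voltage-divider rule, V = 36.3 × 1.110/50.59 = 0.7965 V.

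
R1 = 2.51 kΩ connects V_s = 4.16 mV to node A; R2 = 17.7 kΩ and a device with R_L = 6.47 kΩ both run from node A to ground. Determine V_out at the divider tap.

First combine the lower leg with the load: R2 ‖ R_L = 4.738 kΩ.
Then V_out = V_s · R2'/(R1 + R2') = 4.16 × 4.738/7.248 = 2.719 mV.

V_out ≈ 2.72 mV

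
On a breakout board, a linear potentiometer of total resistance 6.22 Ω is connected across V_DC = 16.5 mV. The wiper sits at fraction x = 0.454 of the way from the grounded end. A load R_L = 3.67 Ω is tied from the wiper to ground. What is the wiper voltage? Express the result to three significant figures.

V_out ≈ 5.27 mV

The pot divides into 3.396 Ω above the wiper and 2.824 Ω below.
(x·R_p) ‖ R_L = 1.596 Ω.
Then V_out = V_DC · 1.596/(3.396 + 1.596) = 5.275 mV.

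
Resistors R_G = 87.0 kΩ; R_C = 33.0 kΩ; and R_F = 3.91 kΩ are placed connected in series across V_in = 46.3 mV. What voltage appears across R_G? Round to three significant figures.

Series total: ΣR = 87.0 + 33.0 + 3.91 = 123.9 kΩ.
By the voltage-divider rule, V = 46.3 × 87.00/123.9 = 32.51 mV.

V ≈ 32.5 mV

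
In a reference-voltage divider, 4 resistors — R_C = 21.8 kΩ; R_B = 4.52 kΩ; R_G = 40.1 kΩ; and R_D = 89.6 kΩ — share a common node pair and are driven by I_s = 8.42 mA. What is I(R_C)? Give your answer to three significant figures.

Conductances: ΣG = 1/21.8 + 1/4.52 + 1/40.1 + 1/89.6 = 0.3032 (1/kΩ).
R_C takes the fraction G_k/ΣG = 0.04587/0.3032 = 0.1513, so I = 8.42 × 0.1513 = 1.274 mA.

I ≈ 1.27 mA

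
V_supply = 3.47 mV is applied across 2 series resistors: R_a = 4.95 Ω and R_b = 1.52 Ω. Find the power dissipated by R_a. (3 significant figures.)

ΣR = 6.470 Ω → I = 3.47/6.470 = 0.5363 mA.
V(R_a) = I·R = 2.655 mV; P = V·I = 2.655 × 0.5363 = 1.424 µW.

P ≈ 1.42 µW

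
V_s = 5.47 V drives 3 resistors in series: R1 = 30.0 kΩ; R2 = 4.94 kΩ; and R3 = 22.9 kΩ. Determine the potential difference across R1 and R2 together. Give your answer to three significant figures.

V ≈ 3.30 V

Series total: ΣR = 30.0 + 4.94 + 22.9 = 57.84 kΩ.
R_{R1..R2} = 30.0 + 4.94 = 34.94 kΩ.
By the voltage-divider rule, V = 5.47 × 34.94/57.84 = 3.304 V.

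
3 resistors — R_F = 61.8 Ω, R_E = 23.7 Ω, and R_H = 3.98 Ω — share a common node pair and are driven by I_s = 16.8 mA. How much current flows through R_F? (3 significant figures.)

I ≈ 0.878 mA

ΣG = 1/61.8 + 1/23.7 + 1/3.98 = 0.3096.
By the current-divider rule, I = I_s · G_k/ΣG = 16.8 × 0.05226 = 0.8780 mA.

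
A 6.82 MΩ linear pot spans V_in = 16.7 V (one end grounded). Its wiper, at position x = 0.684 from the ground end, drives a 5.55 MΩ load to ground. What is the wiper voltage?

V_out ≈ 9.03 V

Lower segment x·R_p = 4.665 MΩ; upper segment (1−x)·R_p = 2.155 MΩ.
(x·R_p) ‖ R_L = 2.535 MΩ.
V_out = 16.7 × 2.535/(2.155 + 2.535) = 9.026 V.
(Unloaded: V_out = x·V_in = 11.4 V.)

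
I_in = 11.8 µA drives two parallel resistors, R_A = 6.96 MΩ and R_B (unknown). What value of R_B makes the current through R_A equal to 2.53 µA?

The fraction through R_A equals R_B/(R_A+R_B).
With f = 0.2144, R_B = R_A · f/(1−f) = 6.96 × 0.2729 = 1.900 MΩ.

R_B ≈ 1.90 MΩ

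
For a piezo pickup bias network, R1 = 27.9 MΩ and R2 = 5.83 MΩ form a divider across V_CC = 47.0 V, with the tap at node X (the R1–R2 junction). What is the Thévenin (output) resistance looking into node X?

Zeroing V_CC shorts the top of R1 to ground, so R_th = R1 ‖ R2 = 4.822 MΩ.

R_th ≈ 4.82 MΩ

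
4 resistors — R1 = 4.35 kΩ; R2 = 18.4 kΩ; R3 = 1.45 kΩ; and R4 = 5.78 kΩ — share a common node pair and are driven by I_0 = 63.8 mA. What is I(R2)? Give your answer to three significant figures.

Total conductance ΣG = 1/4.35 + 1/18.4 + 1/1.45 + 1/5.78 = 1.147 (units of 1/kΩ).
R2 takes the fraction G_k/ΣG = 0.05435/1.147 = 0.04739, so I = 63.8 × 0.04739 = 3.023 mA.

I ≈ 3.02 mA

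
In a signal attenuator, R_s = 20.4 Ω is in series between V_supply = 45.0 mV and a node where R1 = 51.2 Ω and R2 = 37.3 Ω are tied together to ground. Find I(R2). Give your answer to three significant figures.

Combine the parallel branches: R_p = (1/51.2 + 1/37.3)⁻¹ = 21.58 Ω.
Node voltage V_A = V_supply · R_p/(R_s + R_p) = 45.0 × 0.5140 = 23.13 mV.
Branch current I = V_A/R2 = 23.13/37.3 = 0.6202 mA.

I ≈ 0.620 mA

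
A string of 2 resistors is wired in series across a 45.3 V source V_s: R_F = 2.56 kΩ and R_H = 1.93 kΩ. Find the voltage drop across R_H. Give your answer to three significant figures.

Total series resistance ΣR = 2.56 + 1.93 = 4.490 kΩ.
By the voltage-divider rule, V = 45.3 × 1.930/4.490 = 19.47 V.

V ≈ 19.5 V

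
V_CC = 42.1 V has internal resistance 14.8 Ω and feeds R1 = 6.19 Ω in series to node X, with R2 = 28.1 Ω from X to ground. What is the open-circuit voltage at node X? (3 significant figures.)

V_th ≈ 24.1 V

R1' = 14.8 + 6.19 = 20.99 Ω (source resistance + R1).
With X open, the divider is unloaded: V_th = 42.1 × 28.1/49.09 = 24.10 V.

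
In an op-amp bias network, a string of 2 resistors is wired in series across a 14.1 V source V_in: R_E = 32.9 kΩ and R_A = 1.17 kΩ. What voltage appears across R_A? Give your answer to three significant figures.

V ≈ 0.484 V

Series total: ΣR = 32.9 + 1.17 = 34.07 kΩ.
V = V_in · R/ΣR = 14.1 × 0.03434 = 0.4842 V.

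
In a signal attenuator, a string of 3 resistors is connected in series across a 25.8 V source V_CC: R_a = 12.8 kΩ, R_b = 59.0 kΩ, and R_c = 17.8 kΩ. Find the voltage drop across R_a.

V ≈ 3.69 V

Total series resistance ΣR = 12.8 + 59.0 + 17.8 = 89.60 kΩ.
Voltage divider: V = V_CC · (12.80 / 89.60) = 25.8 × 0.1429 = 3.686 V.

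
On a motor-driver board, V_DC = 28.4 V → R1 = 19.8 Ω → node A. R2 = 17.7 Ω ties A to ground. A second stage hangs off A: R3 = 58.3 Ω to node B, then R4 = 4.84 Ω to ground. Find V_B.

The second stage (R3 + R4 = 63.14 Ω) loads node A in parallel with R2.
Effective lower resistance at A: R2 ‖ 63.14 = 13.82 Ω.
First divider: V_A = V_DC · 13.82/(19.8 + 13.82) = 11.68 V.
Then the unloaded second divider: V_B = V_A × R4/(R3+R4) = 11.68 × 0.07666 = 0.8951 V.

V_B ≈ 0.895 V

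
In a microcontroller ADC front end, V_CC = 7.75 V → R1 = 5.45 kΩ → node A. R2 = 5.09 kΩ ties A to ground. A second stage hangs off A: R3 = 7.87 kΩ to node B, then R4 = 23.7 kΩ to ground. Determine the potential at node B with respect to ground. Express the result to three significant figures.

V_B ≈ 2.59 V

The second stage (R3 + R4 = 31.57 kΩ) loads node A in parallel with R2.
R2 ‖ (R3+R4) = 4.383 kΩ.
First divider: V_A = V_CC · 4.383/(5.45 + 4.383) = 3.455 V.
Stage 2 is unloaded, so V_B = V_A · R4/(R3+R4) = 3.455 × 23.7/31.57 = 2.593 V.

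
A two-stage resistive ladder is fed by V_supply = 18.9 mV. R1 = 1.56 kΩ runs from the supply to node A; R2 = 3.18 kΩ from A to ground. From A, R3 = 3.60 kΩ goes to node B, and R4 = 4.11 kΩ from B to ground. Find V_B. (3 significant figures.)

Node A sees R2 in parallel with the series input of stage 2, R3 + R4 = 7.710 kΩ.
Effective lower resistance at A: R2 ‖ 7.710 = 2.251 kΩ.
V_A = 18.9 × 2.251/(1.56 + 2.251) = 11.16 mV.
Stage 2 is unloaded, so V_B = V_A · R4/(R3+R4) = 11.16 × 4.11/7.710 = 5.951 mV.

V_B ≈ 5.95 mV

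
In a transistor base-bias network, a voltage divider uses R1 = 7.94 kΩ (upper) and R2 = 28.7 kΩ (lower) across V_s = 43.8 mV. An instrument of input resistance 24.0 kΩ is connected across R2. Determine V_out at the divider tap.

V_out ≈ 27.2 mV

R2 ‖ R_L = (28.7 × 24.0)/(28.7 + 24.0) = 13.07 kΩ.
Then V_out = V_s · R2'/(R1 + R2') = 43.8 × 13.07/21.01 = 27.25 mV.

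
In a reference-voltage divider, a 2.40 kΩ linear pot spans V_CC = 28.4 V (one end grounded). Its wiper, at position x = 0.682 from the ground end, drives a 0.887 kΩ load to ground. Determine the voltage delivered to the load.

The pot divides into 0.7632 kΩ above the wiper and 1.637 kΩ below.
(x·R_p) ‖ R_L = 0.5753 kΩ.
V_out = 28.4 × 0.5753/(0.7632 + 0.5753) = 12.21 V.

V_out ≈ 12.2 V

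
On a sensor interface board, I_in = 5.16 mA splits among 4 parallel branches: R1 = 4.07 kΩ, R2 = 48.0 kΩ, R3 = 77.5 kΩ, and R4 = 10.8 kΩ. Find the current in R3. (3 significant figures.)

I ≈ 0.179 mA

Conductances: ΣG = 1/4.07 + 1/48.0 + 1/77.5 + 1/10.8 = 0.3720 (1/kΩ).
R3 takes the fraction G_k/ΣG = 0.01290/0.3720 = 0.03468, so I = 5.16 × 0.03468 = 0.1790 mA.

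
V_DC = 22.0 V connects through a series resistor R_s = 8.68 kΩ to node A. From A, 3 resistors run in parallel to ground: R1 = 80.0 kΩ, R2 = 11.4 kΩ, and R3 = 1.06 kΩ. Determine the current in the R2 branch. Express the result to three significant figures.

Combine the parallel branches: R_p = (1/80.0 + 1/11.4 + 1/1.06)⁻¹ = 0.9582 kΩ.
V_A by voltage divider: V_A = 22.0 × 0.9582/(8.68 + 0.9582) = 2.187 V.
I(R2) = V_A / R2 = 2.187/11.4 = 0.1919 mA.

I ≈ 0.192 mA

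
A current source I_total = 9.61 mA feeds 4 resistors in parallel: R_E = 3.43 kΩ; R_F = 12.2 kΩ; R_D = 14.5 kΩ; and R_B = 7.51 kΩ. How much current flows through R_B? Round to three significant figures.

ΣG = 1/3.43 + 1/12.2 + 1/14.5 + 1/7.51 = 0.5756.
Current divider: I(R_B) = I_total · G_k/ΣG = 9.61 × (0.1332/0.5756) = 9.61 × 0.2313 = 2.223 mA.

I ≈ 2.22 mA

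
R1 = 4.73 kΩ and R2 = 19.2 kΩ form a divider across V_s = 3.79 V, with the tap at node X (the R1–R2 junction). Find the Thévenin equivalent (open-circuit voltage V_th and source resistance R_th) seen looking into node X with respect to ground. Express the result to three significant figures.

With X open, the divider is unloaded: V_th = 3.79 × 19.2/23.93 = 3.041 V.
Zeroing V_s shorts the top of R1 to ground, so R_th = R1 ‖ R2 = 3.795 kΩ.

V_th ≈ 3.04 V, R_th ≈ 3.80 kΩ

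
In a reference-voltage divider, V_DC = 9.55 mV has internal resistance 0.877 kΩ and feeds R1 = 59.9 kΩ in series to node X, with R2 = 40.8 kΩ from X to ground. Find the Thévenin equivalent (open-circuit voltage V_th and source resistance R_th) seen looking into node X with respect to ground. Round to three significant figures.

V_th ≈ 3.84 mV, R_th ≈ 24.4 kΩ

R1' = 0.877 + 59.9 = 60.78 kΩ (source resistance + R1).
With X open, the divider is unloaded: V_th = 9.55 × 40.8/101.6 = 3.836 mV.
Zeroing V_DC shorts the top of R1' to ground, so R_th = R1' ‖ R2 = 24.41 kΩ.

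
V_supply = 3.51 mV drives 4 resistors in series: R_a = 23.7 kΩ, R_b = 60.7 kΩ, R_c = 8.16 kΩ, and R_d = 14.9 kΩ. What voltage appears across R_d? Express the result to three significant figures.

ΣR = 23.7 + 60.7 + 8.16 + 14.9 = 107.5 kΩ.
By the voltage-divider rule, V = 3.51 × 14.90/107.5 = 0.4867 mV.

V ≈ 0.487 mV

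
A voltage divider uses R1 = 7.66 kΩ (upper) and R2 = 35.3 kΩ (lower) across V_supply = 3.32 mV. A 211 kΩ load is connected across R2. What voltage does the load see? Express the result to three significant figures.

The load sits in parallel with R2, giving an effective lower resistance R2' = R2·R_L/(R2+R_L) = 30.24 kΩ.
Then V_out = V_supply · R2'/(R1 + R2') = 3.32 × 30.24/37.90 = 2.649 mV.

V_out ≈ 2.65 mV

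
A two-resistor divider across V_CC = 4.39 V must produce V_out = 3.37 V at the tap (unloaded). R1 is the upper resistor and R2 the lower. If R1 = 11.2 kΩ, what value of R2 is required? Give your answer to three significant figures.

Required fraction k = V_out/V_CC = 0.7677.
R2 = R1 · 0.7677/(1 − 0.7677) = 37.00 kΩ.

R2 ≈ 37.0 kΩ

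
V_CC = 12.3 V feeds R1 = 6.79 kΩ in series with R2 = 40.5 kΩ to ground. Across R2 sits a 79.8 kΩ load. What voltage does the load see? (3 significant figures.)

First combine the lower leg with the load: R2 ‖ R_L = 26.87 kΩ.
Voltage divider with the loaded lower leg: V_out = 12.3 × 26.87/(6.79 + 26.87) = 12.3 × 0.7982 = 9.818 V.

V_out ≈ 9.82 V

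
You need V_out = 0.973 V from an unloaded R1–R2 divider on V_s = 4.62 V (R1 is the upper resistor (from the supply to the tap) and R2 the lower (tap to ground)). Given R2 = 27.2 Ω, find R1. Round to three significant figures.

R1 ≈ 102 Ω

Required fraction k = V_out/V_s = 0.2106.
R1 = R2·(1/k − 1) = 27.2 × 3.748 = 102.0 Ω.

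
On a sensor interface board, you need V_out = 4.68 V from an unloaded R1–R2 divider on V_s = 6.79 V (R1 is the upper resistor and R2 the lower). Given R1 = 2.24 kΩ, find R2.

V_out/V_s = R2/(R1+R2) = 0.6892.
So R2 = R1 · V_out/(V_s − V_out) = 2.24 × 4.68/(6.79 − 4.68) = 2.24 × 2.218 = 4.968 kΩ.

R2 ≈ 4.97 kΩ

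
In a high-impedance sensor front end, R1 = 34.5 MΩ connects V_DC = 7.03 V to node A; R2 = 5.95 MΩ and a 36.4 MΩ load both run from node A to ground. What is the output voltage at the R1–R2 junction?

R2 ‖ R_L = (5.95 × 36.4)/(5.95 + 36.4) = 5.114 MΩ.
Then V_out = V_DC · R2'/(R1 + R2') = 7.03 × 5.114/39.61 = 0.9076 V.

V_out ≈ 0.908 V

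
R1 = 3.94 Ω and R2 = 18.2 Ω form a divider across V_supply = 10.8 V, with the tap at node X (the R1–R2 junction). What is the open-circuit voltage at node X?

With X open, the divider is unloaded: V_th = 10.8 × 18.2/22.14 = 8.878 V.

V_th ≈ 8.88 V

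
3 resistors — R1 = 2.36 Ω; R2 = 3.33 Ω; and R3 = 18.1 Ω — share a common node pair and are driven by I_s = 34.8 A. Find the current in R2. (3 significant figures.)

I ≈ 13.4 A

Total conductance ΣG = 1/2.36 + 1/3.33 + 1/18.1 = 0.7793 (units of 1/Ω).
Current divider: I(R2) = I_s · G_k/ΣG = 34.8 × (0.3003/0.7793) = 34.8 × 0.3854 = 13.41 A.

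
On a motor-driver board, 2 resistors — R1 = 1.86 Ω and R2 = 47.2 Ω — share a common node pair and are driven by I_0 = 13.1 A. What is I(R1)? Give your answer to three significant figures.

Two-branch current divider: I_k = I_0 · R_other/(R_1 + R_2).
So I = 13.1 × 47.2/49.06 = 12.60 A.

I ≈ 12.6 A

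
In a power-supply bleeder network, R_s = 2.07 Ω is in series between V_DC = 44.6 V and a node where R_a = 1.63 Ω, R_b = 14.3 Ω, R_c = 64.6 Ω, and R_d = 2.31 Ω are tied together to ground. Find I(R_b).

Parallel bank: R_p = 1/(1/1.63 + 1/14.3 + 1/64.6 + 1/2.31) = 0.8835 Ω.
Node voltage V_A = V_DC · R_p/(R_s + R_p) = 44.6 × 0.2991 = 13.34 V.
I(R_b) = V_A / R_b = 13.34/14.3 = 0.9330 A.
(Equivalently: I_total = 15.10 A, then current-divider fraction G_k/ΣG = 0.06179.)

I ≈ 0.933 A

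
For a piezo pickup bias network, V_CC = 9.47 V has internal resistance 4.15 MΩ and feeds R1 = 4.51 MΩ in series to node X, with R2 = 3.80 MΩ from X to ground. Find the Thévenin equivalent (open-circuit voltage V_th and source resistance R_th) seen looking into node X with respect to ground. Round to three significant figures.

V_th ≈ 2.89 V, R_th ≈ 2.64 MΩ

R1' = 4.15 + 4.51 = 8.660 MΩ (source resistance + R1).
With X open, the divider is unloaded: V_th = 9.47 × 3.80/12.46 = 2.888 V.
With V_CC suppressed (replaced by a short), R_th = R1' ‖ R2 = (8.660 × 3.80)/(8.660 + 3.80) = 2.641 MΩ.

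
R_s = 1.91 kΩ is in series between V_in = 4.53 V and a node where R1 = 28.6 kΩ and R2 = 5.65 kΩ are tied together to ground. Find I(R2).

Equivalent of the parallel group: R_p = 4.718 kΩ.
V_A = 4.53 × 4.718/6.628 = 3.225 V.
I(R2) = V_A / R2 = 3.225/5.65 = 0.5707 mA.

I ≈ 0.571 mA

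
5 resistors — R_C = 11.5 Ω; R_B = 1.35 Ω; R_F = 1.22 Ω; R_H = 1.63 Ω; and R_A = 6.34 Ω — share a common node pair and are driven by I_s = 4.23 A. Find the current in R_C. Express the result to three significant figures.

ΣG = 1/11.5 + 1/1.35 + 1/1.22 + 1/1.63 + 1/6.34 = 2.419.
By the current-divider rule, I = I_s · G_k/ΣG = 4.23 × 0.03595 = 0.1521 A.

I ≈ 0.152 A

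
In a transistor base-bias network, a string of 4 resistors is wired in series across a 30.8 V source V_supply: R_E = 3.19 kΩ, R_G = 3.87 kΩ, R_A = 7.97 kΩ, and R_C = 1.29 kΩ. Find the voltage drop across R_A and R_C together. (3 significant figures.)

V ≈ 17.5 V

ΣR = 3.19 + 3.87 + 7.97 + 1.29 = 16.32 kΩ.
R_{R_A..R_C} = 7.97 + 1.29 = 9.260 kΩ.
By the voltage-divider rule, V = 30.8 × 9.260/16.32 = 17.48 V.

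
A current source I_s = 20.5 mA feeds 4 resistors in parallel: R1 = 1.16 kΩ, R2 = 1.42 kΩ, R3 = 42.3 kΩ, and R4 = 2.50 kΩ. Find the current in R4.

I ≈ 4.12 mA

Conductances: ΣG = 1/1.16 + 1/1.42 + 1/42.3 + 1/2.50 = 1.990 (1/kΩ).
Current divider: I(R4) = I_s · G_k/ΣG = 20.5 × (0.4000/1.990) = 20.5 × 0.2010 = 4.121 mA.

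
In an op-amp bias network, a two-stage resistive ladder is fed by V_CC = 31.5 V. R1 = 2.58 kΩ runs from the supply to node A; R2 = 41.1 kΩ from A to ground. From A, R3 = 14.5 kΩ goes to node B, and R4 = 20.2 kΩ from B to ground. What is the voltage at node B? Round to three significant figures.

V_B ≈ 16.1 V

Looking into the second stage from A: R3 + R4 = 34.70 kΩ appears in parallel with R2.
R2 ‖ (R3+R4) = 18.81 kΩ.
V_A = 31.5 × 18.81/(2.58 + 18.81) = 27.70 V.
Stage 2 is unloaded, so V_B = V_A · R4/(R3+R4) = 27.70 × 20.2/34.70 = 16.13 V.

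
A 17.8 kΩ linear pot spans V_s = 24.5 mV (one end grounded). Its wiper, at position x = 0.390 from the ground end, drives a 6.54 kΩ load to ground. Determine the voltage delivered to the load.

V_out ≈ 5.80 mV

Split the track: R_lower = x·R_p = 6.942 kΩ, R_upper = (1−x)·R_p = 10.86 kΩ.
R_L loads the lower segment: effective lower R = 3.368 kΩ.
Loaded-divider output: V_out = 24.5 × 0.2367 = 5.800 mV.
(Unloaded: V_out = x·V_s = 9.55 mV.)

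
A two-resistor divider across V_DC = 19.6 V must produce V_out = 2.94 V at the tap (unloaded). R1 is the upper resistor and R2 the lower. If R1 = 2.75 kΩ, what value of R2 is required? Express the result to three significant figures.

R2 ≈ 0.485 kΩ

V_out/V_DC = R2/(R1+R2) = 0.1500.
So R2 = R1 · V_out/(V_DC − V_out) = 2.75 × 2.94/(19.6 − 2.94) = 2.75 × 0.1765 = 0.4853 kΩ.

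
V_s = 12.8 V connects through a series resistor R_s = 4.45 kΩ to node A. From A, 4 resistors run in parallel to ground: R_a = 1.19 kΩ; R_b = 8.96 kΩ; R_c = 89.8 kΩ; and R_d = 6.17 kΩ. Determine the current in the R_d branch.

I ≈ 0.345 mA

Parallel bank: R_p = 1/(1/1.19 + 1/8.96 + 1/89.8 + 1/6.17) = 0.8888 kΩ.
V_A = 12.8 × 0.8888/5.339 = 2.131 V.
Branch current I = V_A/R_d = 2.131/6.17 = 0.3454 mA.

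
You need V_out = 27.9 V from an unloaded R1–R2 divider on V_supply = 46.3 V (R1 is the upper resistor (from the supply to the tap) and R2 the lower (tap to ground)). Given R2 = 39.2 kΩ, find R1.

R1 ≈ 25.9 kΩ

The divider ratio is R2/(R1+R2) = 27.9/46.3 = 0.6026.
So R1 = R2 · (V_supply/V_out − 1) = 39.2 × (46.3/27.9 − 1) = 39.2 × 0.6595 = 25.85 kΩ.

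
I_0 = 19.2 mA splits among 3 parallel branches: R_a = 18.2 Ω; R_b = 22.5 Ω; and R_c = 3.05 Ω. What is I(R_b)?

I ≈ 2.00 mA

ΣG = 1/18.2 + 1/22.5 + 1/3.05 = 0.4273.
By the current-divider rule, I = I_0 · G_k/ΣG = 19.2 × 0.1040 = 1.997 mA.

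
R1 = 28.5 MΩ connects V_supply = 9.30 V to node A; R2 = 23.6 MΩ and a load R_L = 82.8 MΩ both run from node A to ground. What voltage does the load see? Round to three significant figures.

V_out ≈ 3.64 V

First combine the lower leg with the load: R2 ‖ R_L = 18.37 MΩ.
Voltage divider with the loaded lower leg: V_out = 9.30 × 18.37/(28.5 + 18.37) = 9.30 × 0.3919 = 3.644 V.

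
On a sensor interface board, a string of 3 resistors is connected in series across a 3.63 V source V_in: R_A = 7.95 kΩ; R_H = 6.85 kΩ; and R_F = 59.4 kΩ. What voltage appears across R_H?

V ≈ 0.335 V

ΣR = 7.95 + 6.85 + 59.4 = 74.20 kΩ.
V = V_in · R/ΣR = 3.63 × 0.09232 = 0.3351 V.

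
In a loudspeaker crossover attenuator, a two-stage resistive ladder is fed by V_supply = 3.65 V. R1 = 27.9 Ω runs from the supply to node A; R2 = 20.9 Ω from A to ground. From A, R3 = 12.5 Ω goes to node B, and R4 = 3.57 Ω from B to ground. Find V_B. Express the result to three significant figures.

V_B ≈ 0.199 V

Node A sees R2 in parallel with the series input of stage 2, R3 + R4 = 16.07 Ω.
Effective lower resistance at A: R2 ‖ 16.07 = 9.085 Ω.
So V_A = 3.65 × 0.2456 = 0.8966 V.
Stage 2 is unloaded, so V_B = V_A · R4/(R3+R4) = 0.8966 × 3.57/16.07 = 0.1992 V.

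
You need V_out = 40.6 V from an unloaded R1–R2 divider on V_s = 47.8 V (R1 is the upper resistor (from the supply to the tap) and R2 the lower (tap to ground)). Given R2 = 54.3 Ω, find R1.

V_out/V_s = R2/(R1+R2) = 0.8494.
So R1 = R2 · (V_s/V_out − 1) = 54.3 × (47.8/40.6 − 1) = 54.3 × 0.1773 = 9.630 Ω.

R1 ≈ 9.63 Ω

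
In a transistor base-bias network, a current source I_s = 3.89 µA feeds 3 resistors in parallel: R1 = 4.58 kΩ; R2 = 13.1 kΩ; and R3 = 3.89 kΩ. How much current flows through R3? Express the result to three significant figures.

ΣG = 1/4.58 + 1/13.1 + 1/3.89 = 0.5517.
R3 takes the fraction G_k/ΣG = 0.2571/0.5517 = 0.4659, so I = 3.89 × 0.4659 = 1.812 µA.

I ≈ 1.81 µA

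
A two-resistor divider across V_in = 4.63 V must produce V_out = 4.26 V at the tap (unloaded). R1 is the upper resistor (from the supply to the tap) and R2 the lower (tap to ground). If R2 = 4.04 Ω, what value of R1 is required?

R1 ≈ 0.351 Ω

V_out/V_in = R2/(R1+R2) = 0.9201.
R1 = R2·(1/k − 1) = 4.04 × 0.08685 = 0.3509 Ω.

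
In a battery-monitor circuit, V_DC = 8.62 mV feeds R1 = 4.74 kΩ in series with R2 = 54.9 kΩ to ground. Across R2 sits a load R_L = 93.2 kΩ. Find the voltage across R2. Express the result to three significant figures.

V_out ≈ 7.58 mV

R2 ‖ R_L = (54.9 × 93.2)/(54.9 + 93.2) = 34.55 kΩ.
Then V_out = V_DC · R2'/(R1 + R2') = 8.62 × 34.55/39.29 = 7.580 mV.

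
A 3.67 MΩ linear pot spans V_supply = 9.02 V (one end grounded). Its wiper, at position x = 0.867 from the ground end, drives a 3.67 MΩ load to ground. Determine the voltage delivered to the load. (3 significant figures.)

V_out ≈ 7.01 V

Lower segment x·R_p = 3.182 MΩ; upper segment (1−x)·R_p = 0.4881 MΩ.
Lower segment in parallel with the load: 3.182 ‖ 3.67 = 1.704 MΩ.
Then V_out = V_supply · 1.704/(0.4881 + 1.704) = 7.012 V.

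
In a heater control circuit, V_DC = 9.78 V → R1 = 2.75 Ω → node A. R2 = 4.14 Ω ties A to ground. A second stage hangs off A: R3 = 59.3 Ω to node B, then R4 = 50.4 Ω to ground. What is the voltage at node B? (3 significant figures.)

V_B ≈ 2.66 V

The second stage (R3 + R4 = 109.7 Ω) loads node A in parallel with R2.
R2 ‖ (R3+R4) = 3.989 Ω.
First divider: V_A = V_DC · 3.989/(2.75 + 3.989) = 5.789 V.
Stage 2 is unloaded, so V_B = V_A · R4/(R3+R4) = 5.789 × 50.4/109.7 = 2.660 V.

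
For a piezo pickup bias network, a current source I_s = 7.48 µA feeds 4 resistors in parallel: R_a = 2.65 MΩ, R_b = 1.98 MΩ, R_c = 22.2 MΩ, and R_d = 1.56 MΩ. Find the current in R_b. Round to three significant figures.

I ≈ 2.41 µA

Conductances: ΣG = 1/2.65 + 1/1.98 + 1/22.2 + 1/1.56 = 1.568 (1/MΩ).
R_b takes the fraction G_k/ΣG = 0.5051/1.568 = 0.3220, so I = 7.48 × 0.3220 = 2.409 µA.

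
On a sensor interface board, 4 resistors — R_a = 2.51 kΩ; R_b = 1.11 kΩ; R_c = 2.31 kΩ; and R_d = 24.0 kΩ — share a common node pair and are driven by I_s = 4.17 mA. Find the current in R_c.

ΣG = 1/2.51 + 1/1.11 + 1/2.31 + 1/24.0 = 1.774.
R_c takes the fraction G_k/ΣG = 0.4329/1.774 = 0.2440, so I = 4.17 × 0.2440 = 1.018 mA.

I ≈ 1.02 mA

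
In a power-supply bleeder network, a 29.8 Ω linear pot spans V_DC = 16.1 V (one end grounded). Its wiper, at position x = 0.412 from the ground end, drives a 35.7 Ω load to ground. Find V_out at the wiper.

Lower segment x·R_p = 12.28 Ω; upper segment (1−x)·R_p = 17.52 Ω.
R_L loads the lower segment: effective lower R = 9.136 Ω.
Loaded-divider output: V_out = 16.1 × 0.3427 = 5.517 V.
(Unloaded: V_out = x·V_DC = 6.63 V.)

V_out ≈ 5.52 V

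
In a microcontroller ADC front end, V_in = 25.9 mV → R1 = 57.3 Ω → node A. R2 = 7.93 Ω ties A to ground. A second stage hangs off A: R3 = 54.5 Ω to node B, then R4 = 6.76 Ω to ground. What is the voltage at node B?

V_B ≈ 0.312 mV

The second stage (R3 + R4 = 61.26 Ω) loads node A in parallel with R2.
Effective lower resistance at A: R2 ‖ 61.26 = 7.021 Ω.
V_A = 25.9 × 7.021/(57.3 + 7.021) = 2.827 mV.
V_B = V_A × 0.1103 = 0.3120 mV.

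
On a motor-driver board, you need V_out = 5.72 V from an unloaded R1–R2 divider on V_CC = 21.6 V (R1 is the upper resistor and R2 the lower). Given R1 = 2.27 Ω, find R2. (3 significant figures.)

R2 ≈ 0.818 Ω

V_out/V_CC = R2/(R1+R2) = 0.2648.
R2 = R1 · 0.2648/(1 − 0.2648) = 0.8177 Ω.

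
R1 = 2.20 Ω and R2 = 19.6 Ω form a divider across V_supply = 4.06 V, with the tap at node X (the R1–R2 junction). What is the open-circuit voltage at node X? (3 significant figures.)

V_th ≈ 3.65 V

With X open, the divider is unloaded: V_th = 4.06 × 19.6/21.80 = 3.650 V.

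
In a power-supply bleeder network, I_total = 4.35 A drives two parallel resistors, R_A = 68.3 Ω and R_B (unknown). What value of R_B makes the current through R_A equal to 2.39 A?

R_B ≈ 83.3 Ω

In a two-way split, I_A/I_total = R_B/(R_A + R_B).
With f = 0.5494, R_B = R_A · f/(1−f) = 68.3 × 1.219 = 83.28 Ω.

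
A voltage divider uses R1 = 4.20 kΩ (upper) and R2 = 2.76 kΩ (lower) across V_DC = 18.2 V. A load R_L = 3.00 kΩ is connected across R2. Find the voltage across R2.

V_out ≈ 4.64 V

The load sits in parallel with R2, giving an effective lower resistance R2' = R2·R_L/(R2+R_L) = 1.438 kΩ.
Now apply the divider: V_out = 18.2 × 0.2550 = 4.641 V.
(Unloaded it would be 7.22 V; the load pulls it down.)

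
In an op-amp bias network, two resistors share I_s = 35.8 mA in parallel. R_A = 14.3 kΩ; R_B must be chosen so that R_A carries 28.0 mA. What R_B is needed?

In a two-way split, I_A/I_s = R_B/(R_A + R_B).
28.0/35.8 = R_B/(R_A + R_B) → R_B = R_A · (0.7821)/(1 − 0.7821) = 14.3 × 3.590 = 51.33 kΩ.

R_B ≈ 51.3 kΩ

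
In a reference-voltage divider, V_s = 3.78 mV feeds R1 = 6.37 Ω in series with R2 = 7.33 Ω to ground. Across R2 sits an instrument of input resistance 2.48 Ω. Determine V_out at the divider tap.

V_out ≈ 0.852 mV

The load sits in parallel with R2, giving an effective lower resistance R2' = R2·R_L/(R2+R_L) = 1.853 Ω.
Now apply the divider: V_out = 3.78 × 0.2253 = 0.8518 mV.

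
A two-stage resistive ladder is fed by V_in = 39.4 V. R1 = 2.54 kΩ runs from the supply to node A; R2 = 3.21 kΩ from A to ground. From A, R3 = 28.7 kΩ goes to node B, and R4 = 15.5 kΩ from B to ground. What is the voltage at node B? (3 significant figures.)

V_B ≈ 7.47 V

Looking into the second stage from A: R3 + R4 = 44.20 kΩ appears in parallel with R2.
R2 ‖ (R3+R4) = 2.993 kΩ.
So V_A = 39.4 × 0.5409 = 21.31 V.
Stage 2 is unloaded, so V_B = V_A · R4/(R3+R4) = 21.31 × 15.5/44.20 = 7.474 V.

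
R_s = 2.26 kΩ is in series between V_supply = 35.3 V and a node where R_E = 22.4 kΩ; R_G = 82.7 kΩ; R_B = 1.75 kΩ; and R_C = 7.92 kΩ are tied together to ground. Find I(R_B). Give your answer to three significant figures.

I ≈ 7.46 mA

Combine the parallel branches: R_p = (1/22.4 + 1/82.7 + 1/1.75 + 1/7.92)⁻¹ = 1.326 kΩ.
Node voltage V_A = V_supply · R_p/(R_s + R_p) = 35.3 × 0.3697 = 13.05 V.
I(R_B) = V_A / R_B = 13.05/1.75 = 7.457 mA.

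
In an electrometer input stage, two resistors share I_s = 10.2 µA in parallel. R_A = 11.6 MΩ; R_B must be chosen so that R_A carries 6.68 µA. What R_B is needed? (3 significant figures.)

The fraction through R_A equals R_B/(R_A+R_B).
6.68/10.2 = R_B/(R_A + R_B) → R_B = R_A · (0.6549)/(1 − 0.6549) = 11.6 × 1.898 = 22.01 MΩ.

R_B ≈ 22.0 MΩ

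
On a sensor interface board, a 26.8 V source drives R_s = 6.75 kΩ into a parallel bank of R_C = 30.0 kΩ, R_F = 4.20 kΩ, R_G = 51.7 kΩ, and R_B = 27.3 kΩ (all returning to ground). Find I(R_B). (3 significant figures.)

Equivalent of the parallel group: R_p = 3.054 kΩ.
V_A = 26.8 × 3.054/9.804 = 8.349 V.
I(R_B) = V_A / R_B = 8.349/27.3 = 0.3058 mA.

I ≈ 0.306 mA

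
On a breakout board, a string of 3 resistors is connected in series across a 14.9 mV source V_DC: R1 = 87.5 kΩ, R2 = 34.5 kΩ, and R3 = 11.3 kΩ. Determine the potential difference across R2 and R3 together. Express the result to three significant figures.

V ≈ 5.12 mV

Series total: ΣR = 87.5 + 34.5 + 11.3 = 133.3 kΩ.
R_{R2..R3} = 34.5 + 11.3 = 45.80 kΩ.
Voltage divider: V = V_DC · (45.80 / 133.3) = 14.9 × 0.3436 = 5.119 mV.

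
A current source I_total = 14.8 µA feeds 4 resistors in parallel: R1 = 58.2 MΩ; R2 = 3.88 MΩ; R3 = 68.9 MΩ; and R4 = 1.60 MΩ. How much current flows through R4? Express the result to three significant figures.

Total conductance ΣG = 1/58.2 + 1/3.88 + 1/68.9 + 1/1.60 = 0.9144 (units of 1/MΩ).
By the current-divider rule, I = I_total · G_k/ΣG = 14.8 × 0.6835 = 10.12 µA.

I ≈ 10.1 µA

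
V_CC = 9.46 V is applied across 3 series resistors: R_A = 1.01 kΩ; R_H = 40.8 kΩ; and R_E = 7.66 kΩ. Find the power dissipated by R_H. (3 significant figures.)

Series current I = V_CC/ΣR = 9.46/49.47 = 0.1912 mA.
P(R_H) = I²·R_H = (0.1912)² × 40.8 = 1.492 mW.

P ≈ 1.49 mW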